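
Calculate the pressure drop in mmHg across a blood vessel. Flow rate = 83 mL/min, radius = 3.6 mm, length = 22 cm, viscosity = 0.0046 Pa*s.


dP = 8*mu*L*Q / (pi*r^4)
Q = 83 mL/min = 1.38333e-06 m^3/s
dP = 21.2244 Pa = 21.2244 / 133.322 mmHg = 0.1592 mmHg


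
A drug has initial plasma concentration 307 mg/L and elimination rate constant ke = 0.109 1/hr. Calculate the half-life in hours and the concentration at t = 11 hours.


t_half = ln(2) / ke = 0.693147 / 0.109 = 6.359 hr
C(t) = C0 * exp(-ke*t) = 307 * exp(-0.109*11)
C(11) = 92.56 mg/L


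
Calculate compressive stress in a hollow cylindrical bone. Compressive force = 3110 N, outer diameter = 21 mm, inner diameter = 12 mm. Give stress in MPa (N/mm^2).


A = pi*(r_o^2 - r_i^2)
r_o = 10.5 mm, r_i = 6 mm
A = 233.263 mm^2
sigma = F/A = 3110 / 233.263
sigma = 13.33 MPa


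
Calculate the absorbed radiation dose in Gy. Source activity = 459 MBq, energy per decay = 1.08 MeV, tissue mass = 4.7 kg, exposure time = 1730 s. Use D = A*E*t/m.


A = 459 MBq = 4.5900e+08 Bq
E = 1.08 MeV = 1.73016e-13 J
D = A*E*t/m = 4.5900e+08*1.73016e-13*1730/4.7
D = 0.02923 Gy


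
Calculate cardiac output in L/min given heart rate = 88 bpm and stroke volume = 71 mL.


CO = HR * SV
CO = 88 * 71 / 1000
CO = 6.248 L/min


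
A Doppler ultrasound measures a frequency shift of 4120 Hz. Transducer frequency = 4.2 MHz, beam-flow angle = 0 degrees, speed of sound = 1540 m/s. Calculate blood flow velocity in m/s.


v = fd * c / (2 * f0 * cos(theta))
v = 4120 * 1540 / (2 * 4.2000e+06 * cos(0))
v = 0.7553 m/s


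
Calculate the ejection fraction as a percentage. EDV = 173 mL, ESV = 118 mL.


SV = EDV - ESV = 173 - 118 = 55 mL
EF = SV/EDV * 100 = 55/173 * 100
EF = 31.79%


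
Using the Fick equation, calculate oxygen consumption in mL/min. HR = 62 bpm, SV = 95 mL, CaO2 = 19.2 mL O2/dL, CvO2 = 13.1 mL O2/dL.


CO = HR*SV = 62*95/1000 = 5.89 L/min
a-v O2 diff = 19.2 - 13.1 = 6.1 mL/dL
VO2 = CO * (CaO2-CvO2) * 10 dL/L
VO2 = 5.89 * 6.1 * 10
VO2 = 359.3 mL/min


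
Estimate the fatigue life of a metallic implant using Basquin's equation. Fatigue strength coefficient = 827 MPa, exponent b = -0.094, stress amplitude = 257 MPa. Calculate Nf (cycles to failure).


sigma_a = sigma_f' * (2Nf)^b
2Nf = (sigma_a/sigma_f')^(1/b)
2Nf = (257/827)^(1/-0.094)
2Nf = 251018.79
Nf = 1.255e+05


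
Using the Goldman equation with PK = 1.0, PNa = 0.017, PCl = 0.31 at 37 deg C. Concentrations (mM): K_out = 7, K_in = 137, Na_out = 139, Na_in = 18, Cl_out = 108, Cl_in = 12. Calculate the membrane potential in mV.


Vm = (RT/F)*ln((PK*Ko + PNa*Nao + PCl*Cli)/(PK*Ki + PNa*Nai + PCl*Clo))
Numer = 13.083, Denom = 170.786
Vm = -68.66 mV


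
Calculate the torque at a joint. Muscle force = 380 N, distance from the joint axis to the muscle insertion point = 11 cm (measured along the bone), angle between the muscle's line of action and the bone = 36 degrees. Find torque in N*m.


Torque = F * d * sin(theta)   (moment arm = d*sin(theta))
d = 11 cm = 0.11 m
Torque = 380 * 0.11 * sin(36)
Torque = 24.57 N*m


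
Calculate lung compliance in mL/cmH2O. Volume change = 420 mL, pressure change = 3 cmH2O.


C = dV / dP
C = 420 / 3
C = 140 mL/cmH2O


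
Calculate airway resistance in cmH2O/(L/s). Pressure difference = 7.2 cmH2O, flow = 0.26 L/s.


R = dP / flow
R = 7.2 / 0.26
R = 27.69 cmH2O/(L/s)


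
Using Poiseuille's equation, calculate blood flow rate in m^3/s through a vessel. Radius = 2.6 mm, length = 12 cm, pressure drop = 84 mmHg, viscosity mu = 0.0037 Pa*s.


Q = pi*r^4*dP / (8*mu*L)
r = 0.0026 m, L = 0.12 m
dP = 84 mmHg = 11199.048 Pa
Q = 4.5264e-04 m^3/s


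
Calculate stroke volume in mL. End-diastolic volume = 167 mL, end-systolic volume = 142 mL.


SV = EDV - ESV
SV = 167 - 142
SV = 25 mL


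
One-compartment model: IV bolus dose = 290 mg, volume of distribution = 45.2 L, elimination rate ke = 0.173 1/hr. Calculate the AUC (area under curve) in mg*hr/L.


C0 = Dose/Vd = 290/45.2 = 6.41593 mg/L
AUC = C0/ke = 6.41593/0.173
AUC = 37.09 mg*hr/L


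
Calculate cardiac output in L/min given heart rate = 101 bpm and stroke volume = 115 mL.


CO = HR * SV
CO = 101 * 115 / 1000
CO = 11.62 L/min


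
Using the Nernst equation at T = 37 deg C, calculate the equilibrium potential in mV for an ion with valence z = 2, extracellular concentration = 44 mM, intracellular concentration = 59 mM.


E = (RT/(zF)) * ln(C_out/C_in)
T = 37 + 273.15 = 310.15 K
E = (8.314 * 310.15 / (2 * 96485)) * ln(44/59)
E = -3.92 mV


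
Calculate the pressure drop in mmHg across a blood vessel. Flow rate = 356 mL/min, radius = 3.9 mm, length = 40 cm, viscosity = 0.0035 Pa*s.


dP = 8*mu*L*Q / (pi*r^4)
Q = 356 mL/min = 5.93333e-06 m^3/s
dP = 91.4341 Pa = 91.4341 / 133.322 mmHg = 0.6858 mmHg


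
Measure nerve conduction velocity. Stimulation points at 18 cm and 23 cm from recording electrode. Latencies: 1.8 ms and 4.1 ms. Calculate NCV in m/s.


Distance = (23 - 18) / 100 = 0.05 m
dt = (4.1 - 1.8) / 1000 = 0.0023 s
NCV = dist / dt = 21.74 m/s


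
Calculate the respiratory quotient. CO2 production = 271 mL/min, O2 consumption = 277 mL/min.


RQ = VCO2 / VO2
RQ = 271 / 277
RQ = 0.9783


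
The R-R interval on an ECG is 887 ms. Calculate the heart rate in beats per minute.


HR = 60 / RR_interval(s)
RR = 887 ms = 0.887 s
HR = 60 / 0.887 = 67.64 bpm


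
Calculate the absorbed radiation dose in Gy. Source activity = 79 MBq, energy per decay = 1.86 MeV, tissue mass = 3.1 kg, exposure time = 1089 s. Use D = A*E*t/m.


A = 79 MBq = 7.9000e+07 Bq
E = 1.86 MeV = 2.97972e-13 J
D = A*E*t/m = 7.9000e+07*2.97972e-13*1089/3.1
D = 0.008269 Gy


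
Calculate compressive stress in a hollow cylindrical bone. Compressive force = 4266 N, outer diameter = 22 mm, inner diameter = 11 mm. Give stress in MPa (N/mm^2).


A = pi*(r_o^2 - r_i^2)
r_o = 11 mm, r_i = 5.5 mm
A = 285.1 mm^2
sigma = F/A = 4266 / 285.1
sigma = 14.96 MPa


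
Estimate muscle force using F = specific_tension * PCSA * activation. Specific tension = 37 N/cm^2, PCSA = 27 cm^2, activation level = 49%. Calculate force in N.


F = sigma * PCSA * activation
F = 37 * 27 * 0.49
F = 489.5 N


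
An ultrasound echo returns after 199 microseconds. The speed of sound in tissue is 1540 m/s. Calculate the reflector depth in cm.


depth = c * t / 2
t = 199 us = 1.9900e-04 s
depth = 1540 * 1.9900e-04 / 2
depth = 0.15323 m = 15.323 cm


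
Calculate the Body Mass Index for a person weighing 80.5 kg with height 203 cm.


BMI = weight / height^2
height = 203 cm = 2.03 m
BMI = 80.5 / 2.03^2
BMI = 19.53 kg/m^2


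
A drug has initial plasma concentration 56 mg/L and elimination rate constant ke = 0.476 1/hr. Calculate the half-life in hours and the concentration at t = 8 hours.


t_half = ln(2) / ke = 0.693147 / 0.476 = 1.456 hr
C(t) = C0 * exp(-ke*t) = 56 * exp(-0.476*8)
C(8) = 1.243 mg/L


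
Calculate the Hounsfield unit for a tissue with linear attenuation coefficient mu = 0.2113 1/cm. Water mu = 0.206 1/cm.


HU = ((mu_tissue - mu_water) / mu_water) * 1000
HU = ((0.2113 - 0.206) / 0.206) * 1000
HU = 25.73


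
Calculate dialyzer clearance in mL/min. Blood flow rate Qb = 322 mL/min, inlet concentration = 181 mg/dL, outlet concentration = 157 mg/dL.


K = Qb * (Cb_in - Cb_out) / Cb_in
K = 322 * (181 - 157) / 181
K = 42.7 mL/min


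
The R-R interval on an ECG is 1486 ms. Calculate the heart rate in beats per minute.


HR = 60 / RR_interval(s)
RR = 1486 ms = 1.486 s
HR = 60 / 1.486 = 40.38 bpm


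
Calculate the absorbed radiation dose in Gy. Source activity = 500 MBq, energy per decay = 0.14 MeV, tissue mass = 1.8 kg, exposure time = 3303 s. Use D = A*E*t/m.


A = 500 MBq = 5.0000e+08 Bq
E = 0.14 MeV = 2.2428e-14 J
D = A*E*t/m = 5.0000e+08*2.2428e-14*3303/1.8
D = 0.02058 Gy


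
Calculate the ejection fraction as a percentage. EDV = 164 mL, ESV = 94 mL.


SV = EDV - ESV = 164 - 94 = 70 mL
EF = SV/EDV * 100 = 70/164 * 100
EF = 42.68%


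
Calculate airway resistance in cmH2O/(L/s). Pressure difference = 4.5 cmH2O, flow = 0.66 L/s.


R = dP / flow
R = 4.5 / 0.66
R = 6.818 cmH2O/(L/s)


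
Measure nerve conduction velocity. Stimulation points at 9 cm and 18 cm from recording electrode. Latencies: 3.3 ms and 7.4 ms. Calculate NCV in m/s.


Distance = (18 - 9) / 100 = 0.09 m
dt = (7.4 - 3.3) / 1000 = 0.0041 s
NCV = dist / dt = 21.95 m/s


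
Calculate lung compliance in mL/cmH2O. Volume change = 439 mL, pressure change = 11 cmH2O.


C = dV / dP
C = 439 / 11
C = 39.91 mL/cmH2O


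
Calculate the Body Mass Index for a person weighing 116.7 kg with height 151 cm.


BMI = weight / height^2
height = 151 cm = 1.51 m
BMI = 116.7 / 1.51^2
BMI = 51.18 kg/m^2


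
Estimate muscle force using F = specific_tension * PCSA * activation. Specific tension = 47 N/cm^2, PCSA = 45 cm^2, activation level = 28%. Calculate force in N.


F = sigma * PCSA * activation
F = 47 * 45 * 0.28
F = 592.2 N


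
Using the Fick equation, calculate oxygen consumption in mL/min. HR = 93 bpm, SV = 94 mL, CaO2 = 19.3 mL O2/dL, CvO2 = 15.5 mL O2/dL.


CO = HR*SV = 93*94/1000 = 8.742 L/min
a-v O2 diff = 19.3 - 15.5 = 3.8 mL/dL
VO2 = CO * (CaO2-CvO2) * 10 dL/L
VO2 = 8.742 * 3.8 * 10
VO2 = 332.2 mL/min


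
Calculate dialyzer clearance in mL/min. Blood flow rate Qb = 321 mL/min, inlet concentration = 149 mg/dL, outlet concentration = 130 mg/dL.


K = Qb * (Cb_in - Cb_out) / Cb_in
K = 321 * (149 - 130) / 149
K = 40.93 mL/min


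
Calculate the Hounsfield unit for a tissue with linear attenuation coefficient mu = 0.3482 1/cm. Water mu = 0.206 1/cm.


HU = ((mu_tissue - mu_water) / mu_water) * 1000
HU = ((0.3482 - 0.206) / 0.206) * 1000
HU = 690.3


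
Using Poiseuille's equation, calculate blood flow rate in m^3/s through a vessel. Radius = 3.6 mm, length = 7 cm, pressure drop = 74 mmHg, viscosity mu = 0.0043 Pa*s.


Q = pi*r^4*dP / (8*mu*L)
r = 0.0036 m, L = 0.07 m
dP = 74 mmHg = 9865.828 Pa
Q = 0.002162 m^3/s


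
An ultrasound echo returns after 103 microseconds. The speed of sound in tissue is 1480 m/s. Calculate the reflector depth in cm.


depth = c * t / 2
t = 103 us = 1.0300e-04 s
depth = 1480 * 1.0300e-04 / 2
depth = 0.07622 m = 7.622 cm


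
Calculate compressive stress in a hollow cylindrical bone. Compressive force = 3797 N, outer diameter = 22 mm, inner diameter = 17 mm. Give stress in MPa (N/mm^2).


A = pi*(r_o^2 - r_i^2)
r_o = 11 mm, r_i = 8.5 mm
A = 153.153 mm^2
sigma = F/A = 3797 / 153.153
sigma = 24.79 MPa


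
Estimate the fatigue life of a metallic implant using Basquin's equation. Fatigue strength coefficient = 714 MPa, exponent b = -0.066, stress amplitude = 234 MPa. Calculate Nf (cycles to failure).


sigma_a = sigma_f' * (2Nf)^b
2Nf = (sigma_a/sigma_f')^(1/b)
2Nf = (234/714)^(1/-0.066)
2Nf = 21909967
Nf = 1.0955e+07


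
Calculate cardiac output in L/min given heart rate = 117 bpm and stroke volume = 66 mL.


CO = HR * SV
CO = 117 * 66 / 1000
CO = 7.722 L/min


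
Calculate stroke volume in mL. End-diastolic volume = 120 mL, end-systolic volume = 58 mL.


SV = EDV - ESV
SV = 120 - 58
SV = 62 mL


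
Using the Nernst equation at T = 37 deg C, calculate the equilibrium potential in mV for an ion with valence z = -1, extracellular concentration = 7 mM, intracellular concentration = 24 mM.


E = (RT/(zF)) * ln(C_out/C_in)
T = 37 + 273.15 = 310.15 K
E = (8.314 * 310.15 / (-1 * 96485)) * ln(7/24)
E = 32.93 mV


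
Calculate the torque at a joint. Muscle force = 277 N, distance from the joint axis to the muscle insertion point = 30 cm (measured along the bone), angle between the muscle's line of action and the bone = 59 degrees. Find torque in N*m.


Torque = F * d * sin(theta)   (moment arm = d*sin(theta))
d = 30 cm = 0.3 m
Torque = 277 * 0.3 * sin(59)
Torque = 71.23 N*m


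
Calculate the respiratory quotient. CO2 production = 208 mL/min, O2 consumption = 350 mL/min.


RQ = VCO2 / VO2
RQ = 208 / 350
RQ = 0.5943


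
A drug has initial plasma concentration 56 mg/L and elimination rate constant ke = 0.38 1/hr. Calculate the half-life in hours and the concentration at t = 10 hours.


t_half = ln(2) / ke = 0.693147 / 0.38 = 1.824 hr
C(t) = C0 * exp(-ke*t) = 56 * exp(-0.38*10)
C(10) = 1.253 mg/L


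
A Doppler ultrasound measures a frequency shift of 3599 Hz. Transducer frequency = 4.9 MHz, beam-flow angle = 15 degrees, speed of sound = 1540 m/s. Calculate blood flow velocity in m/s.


v = fd * c / (2 * f0 * cos(theta))
v = 3599 * 1540 / (2 * 4.9000e+06 * cos(15))
v = 0.5855 m/s


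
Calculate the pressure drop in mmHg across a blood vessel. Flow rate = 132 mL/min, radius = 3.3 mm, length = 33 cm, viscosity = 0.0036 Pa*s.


dP = 8*mu*L*Q / (pi*r^4)
Q = 132 mL/min = 2.2e-06 m^3/s
dP = 56.1208 Pa = 56.1208 / 133.322 mmHg = 0.4209 mmHg


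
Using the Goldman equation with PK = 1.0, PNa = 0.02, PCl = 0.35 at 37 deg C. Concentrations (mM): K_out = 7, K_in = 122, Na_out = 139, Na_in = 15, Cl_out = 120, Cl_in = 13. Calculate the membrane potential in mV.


Vm = (RT/F)*ln((PK*Ko + PNa*Nao + PCl*Cli)/(PK*Ki + PNa*Nai + PCl*Clo))
Numer = 14.33, Denom = 164.3
Vm = -65.19 mV


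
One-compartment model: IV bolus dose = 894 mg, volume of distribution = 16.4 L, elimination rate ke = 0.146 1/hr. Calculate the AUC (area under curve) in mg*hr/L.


C0 = Dose/Vd = 894/16.4 = 54.5122 mg/L
AUC = C0/ke = 54.5122/0.146
AUC = 373.4 mg*hr/L


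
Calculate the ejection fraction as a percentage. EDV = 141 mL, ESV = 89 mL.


SV = EDV - ESV = 141 - 89 = 52 mL
EF = SV/EDV * 100 = 52/141 * 100
EF = 36.88%


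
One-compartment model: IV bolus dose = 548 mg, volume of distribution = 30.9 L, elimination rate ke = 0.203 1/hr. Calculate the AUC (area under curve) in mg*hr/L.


C0 = Dose/Vd = 548/30.9 = 17.7346 mg/L
AUC = C0/ke = 17.7346/0.203
AUC = 87.36 mg*hr/L


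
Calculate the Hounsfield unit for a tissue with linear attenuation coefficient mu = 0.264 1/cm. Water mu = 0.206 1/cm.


HU = ((mu_tissue - mu_water) / mu_water) * 1000
HU = ((0.264 - 0.206) / 0.206) * 1000
HU = 281.6


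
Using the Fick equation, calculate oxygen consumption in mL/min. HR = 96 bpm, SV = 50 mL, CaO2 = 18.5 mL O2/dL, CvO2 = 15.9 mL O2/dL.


CO = HR*SV = 96*50/1000 = 4.8 L/min
a-v O2 diff = 18.5 - 15.9 = 2.6 mL/dL
VO2 = CO * (CaO2-CvO2) * 10 dL/L
VO2 = 4.8 * 2.6 * 10
VO2 = 124.8 mL/min


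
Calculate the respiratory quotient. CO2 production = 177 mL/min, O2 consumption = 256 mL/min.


RQ = VCO2 / VO2
RQ = 177 / 256
RQ = 0.6914


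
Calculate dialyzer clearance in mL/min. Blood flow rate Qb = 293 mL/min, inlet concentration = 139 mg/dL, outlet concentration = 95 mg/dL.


K = Qb * (Cb_in - Cb_out) / Cb_in
K = 293 * (139 - 95) / 139
K = 92.75 mL/min


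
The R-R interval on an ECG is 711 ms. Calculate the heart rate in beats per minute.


HR = 60 / RR_interval(s)
RR = 711 ms = 0.711 s
HR = 60 / 0.711 = 84.39 bpm


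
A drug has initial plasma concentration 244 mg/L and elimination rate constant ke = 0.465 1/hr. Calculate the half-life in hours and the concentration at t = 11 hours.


t_half = ln(2) / ke = 0.693147 / 0.465 = 1.491 hr
C(t) = C0 * exp(-ke*t) = 244 * exp(-0.465*11)
C(11) = 1.465 mg/L


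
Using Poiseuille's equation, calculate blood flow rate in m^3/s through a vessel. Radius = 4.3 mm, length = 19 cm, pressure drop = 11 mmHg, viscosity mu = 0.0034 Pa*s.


Q = pi*r^4*dP / (8*mu*L)
r = 0.0043 m, L = 0.19 m
dP = 11 mmHg = 1466.542 Pa
Q = 3.0479e-04 m^3/s


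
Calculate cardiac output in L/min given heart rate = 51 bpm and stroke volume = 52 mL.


CO = HR * SV
CO = 51 * 52 / 1000
CO = 2.652 L/min


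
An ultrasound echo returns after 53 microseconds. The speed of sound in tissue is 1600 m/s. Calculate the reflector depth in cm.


depth = c * t / 2
t = 53 us = 5.3000e-05 s
depth = 1600 * 5.3000e-05 / 2
depth = 0.0424 m = 4.24 cm


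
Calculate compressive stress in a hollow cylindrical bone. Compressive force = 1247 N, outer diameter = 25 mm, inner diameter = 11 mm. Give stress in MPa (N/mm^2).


A = pi*(r_o^2 - r_i^2)
r_o = 12.5 mm, r_i = 5.5 mm
A = 395.841 mm^2
sigma = F/A = 1247 / 395.841
sigma = 3.15 MPa


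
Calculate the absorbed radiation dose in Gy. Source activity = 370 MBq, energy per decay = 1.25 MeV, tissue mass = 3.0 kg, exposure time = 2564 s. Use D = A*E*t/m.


A = 370 MBq = 3.7000e+08 Bq
E = 1.25 MeV = 2.0025e-13 J
D = A*E*t/m = 3.7000e+08*2.0025e-13*2564/3.0
D = 0.06332 Gy


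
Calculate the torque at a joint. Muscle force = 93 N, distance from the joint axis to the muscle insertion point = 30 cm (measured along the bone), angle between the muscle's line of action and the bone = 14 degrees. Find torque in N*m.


Torque = F * d * sin(theta)   (moment arm = d*sin(theta))
d = 30 cm = 0.3 m
Torque = 93 * 0.3 * sin(14)
Torque = 6.75 N*m


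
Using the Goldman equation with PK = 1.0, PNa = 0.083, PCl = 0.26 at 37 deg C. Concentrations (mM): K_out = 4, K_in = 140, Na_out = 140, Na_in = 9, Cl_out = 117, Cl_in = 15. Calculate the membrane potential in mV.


Vm = (RT/F)*ln((PK*Ko + PNa*Nao + PCl*Cli)/(PK*Ki + PNa*Nai + PCl*Clo))
Numer = 19.52, Denom = 171.167
Vm = -58.03 mV


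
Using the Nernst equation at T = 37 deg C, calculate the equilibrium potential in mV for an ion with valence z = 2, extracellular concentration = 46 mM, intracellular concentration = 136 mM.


E = (RT/(zF)) * ln(C_out/C_in)
T = 37 + 273.15 = 310.15 K
E = (8.314 * 310.15 / (2 * 96485)) * ln(46/136)
E = -14.49 mV


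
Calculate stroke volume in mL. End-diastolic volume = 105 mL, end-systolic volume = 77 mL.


SV = EDV - ESV
SV = 105 - 77
SV = 28 mL


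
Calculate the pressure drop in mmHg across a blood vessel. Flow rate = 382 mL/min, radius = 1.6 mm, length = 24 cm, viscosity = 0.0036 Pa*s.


dP = 8*mu*L*Q / (pi*r^4)
Q = 382 mL/min = 6.36667e-06 m^3/s
dP = 2137.4 Pa = 2137.4 / 133.322 mmHg = 16.03 mmHg


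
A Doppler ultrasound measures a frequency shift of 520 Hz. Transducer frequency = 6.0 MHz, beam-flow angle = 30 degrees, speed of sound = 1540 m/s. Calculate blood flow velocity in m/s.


v = fd * c / (2 * f0 * cos(theta))
v = 520 * 1540 / (2 * 6.0000e+06 * cos(30))
v = 0.07706 m/s


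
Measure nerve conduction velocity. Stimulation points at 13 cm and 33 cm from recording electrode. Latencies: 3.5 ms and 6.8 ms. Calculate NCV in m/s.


Distance = (33 - 13) / 100 = 0.2 m
dt = (6.8 - 3.5) / 1000 = 0.0033 s
NCV = dist / dt = 60.61 m/s


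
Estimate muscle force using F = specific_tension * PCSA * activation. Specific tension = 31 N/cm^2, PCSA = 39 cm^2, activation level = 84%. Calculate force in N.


F = sigma * PCSA * activation
F = 31 * 39 * 0.84
F = 1016 N


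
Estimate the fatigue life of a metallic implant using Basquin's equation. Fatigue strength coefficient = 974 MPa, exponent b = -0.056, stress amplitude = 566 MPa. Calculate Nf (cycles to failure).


sigma_a = sigma_f' * (2Nf)^b
2Nf = (sigma_a/sigma_f')^(1/b)
2Nf = (566/974)^(1/-0.056)
2Nf = 16206.452
Nf = 8103


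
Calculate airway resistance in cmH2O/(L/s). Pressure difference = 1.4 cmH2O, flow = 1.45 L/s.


R = dP / flow
R = 1.4 / 1.45
R = 0.9655 cmH2O/(L/s)


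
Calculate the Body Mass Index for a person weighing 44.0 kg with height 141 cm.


BMI = weight / height^2
height = 141 cm = 1.41 m
BMI = 44.0 / 1.41^2
BMI = 22.13 kg/m^2


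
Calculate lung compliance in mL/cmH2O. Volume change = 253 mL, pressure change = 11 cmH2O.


C = dV / dP
C = 253 / 11
C = 23 mL/cmH2O


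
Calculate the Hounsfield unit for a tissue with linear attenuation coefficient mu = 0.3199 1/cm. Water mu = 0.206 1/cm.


HU = ((mu_tissue - mu_water) / mu_water) * 1000
HU = ((0.3199 - 0.206) / 0.206) * 1000
HU = 552.9


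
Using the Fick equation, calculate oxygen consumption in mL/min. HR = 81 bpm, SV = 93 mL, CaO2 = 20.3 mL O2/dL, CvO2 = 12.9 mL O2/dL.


CO = HR*SV = 81*93/1000 = 7.533 L/min
a-v O2 diff = 20.3 - 12.9 = 7.4 mL/dL
VO2 = CO * (CaO2-CvO2) * 10 dL/L
VO2 = 7.533 * 7.4 * 10
VO2 = 557.4 mL/min


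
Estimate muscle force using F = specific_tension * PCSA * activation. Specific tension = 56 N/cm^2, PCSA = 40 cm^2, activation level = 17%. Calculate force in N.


F = sigma * PCSA * activation
F = 56 * 40 * 0.17
F = 380.8 N


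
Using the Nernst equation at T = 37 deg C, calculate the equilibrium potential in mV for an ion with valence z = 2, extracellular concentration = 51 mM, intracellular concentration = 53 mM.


E = (RT/(zF)) * ln(C_out/C_in)
T = 37 + 273.15 = 310.15 K
E = (8.314 * 310.15 / (2 * 96485)) * ln(51/53)
E = -0.514 mV


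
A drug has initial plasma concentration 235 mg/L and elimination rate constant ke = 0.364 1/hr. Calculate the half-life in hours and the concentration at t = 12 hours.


t_half = ln(2) / ke = 0.693147 / 0.364 = 1.904 hr
C(t) = C0 * exp(-ke*t) = 235 * exp(-0.364*12)
C(12) = 2.979 mg/L


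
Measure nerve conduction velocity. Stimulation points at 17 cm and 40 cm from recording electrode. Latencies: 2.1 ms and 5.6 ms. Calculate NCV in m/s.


Distance = (40 - 17) / 100 = 0.23 m
dt = (5.6 - 2.1) / 1000 = 0.0035 s
NCV = dist / dt = 65.71 m/s


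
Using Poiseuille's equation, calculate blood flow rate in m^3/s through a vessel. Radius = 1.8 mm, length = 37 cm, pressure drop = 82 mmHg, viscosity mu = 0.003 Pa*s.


Q = pi*r^4*dP / (8*mu*L)
r = 0.0018 m, L = 0.37 m
dP = 82 mmHg = 10932.404 Pa
Q = 4.0602e-05 m^3/s


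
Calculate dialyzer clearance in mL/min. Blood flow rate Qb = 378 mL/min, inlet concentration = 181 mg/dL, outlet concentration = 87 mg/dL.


K = Qb * (Cb_in - Cb_out) / Cb_in
K = 378 * (181 - 87) / 181
K = 196.3 mL/min


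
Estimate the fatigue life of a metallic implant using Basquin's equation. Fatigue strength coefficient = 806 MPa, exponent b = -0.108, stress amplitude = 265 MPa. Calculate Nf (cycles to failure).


sigma_a = sigma_f' * (2Nf)^b
2Nf = (sigma_a/sigma_f')^(1/b)
2Nf = (265/806)^(1/-0.108)
2Nf = 29719.935
Nf = 1.486e+04


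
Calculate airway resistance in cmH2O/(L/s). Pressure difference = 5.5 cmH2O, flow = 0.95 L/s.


R = dP / flow
R = 5.5 / 0.95
R = 5.789 cmH2O/(L/s)


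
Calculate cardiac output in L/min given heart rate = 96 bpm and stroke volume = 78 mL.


CO = HR * SV
CO = 96 * 78 / 1000
CO = 7.488 L/min


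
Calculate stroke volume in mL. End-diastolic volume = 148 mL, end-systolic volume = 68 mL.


SV = EDV - ESV
SV = 148 - 68
SV = 80 mL


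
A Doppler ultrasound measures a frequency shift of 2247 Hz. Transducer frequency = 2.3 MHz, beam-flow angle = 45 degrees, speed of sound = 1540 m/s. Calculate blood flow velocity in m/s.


v = fd * c / (2 * f0 * cos(theta))
v = 2247 * 1540 / (2 * 2.3000e+06 * cos(45))
v = 1.064 m/s


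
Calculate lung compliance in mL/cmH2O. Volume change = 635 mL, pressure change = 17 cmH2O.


C = dV / dP
C = 635 / 17
C = 37.35 mL/cmH2O


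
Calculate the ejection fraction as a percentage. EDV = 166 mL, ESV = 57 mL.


SV = EDV - ESV = 166 - 57 = 109 mL
EF = SV/EDV * 100 = 109/166 * 100
EF = 65.66%


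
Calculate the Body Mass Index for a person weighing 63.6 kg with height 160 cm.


BMI = weight / height^2
height = 160 cm = 1.6 m
BMI = 63.6 / 1.6^2
BMI = 24.84 kg/m^2


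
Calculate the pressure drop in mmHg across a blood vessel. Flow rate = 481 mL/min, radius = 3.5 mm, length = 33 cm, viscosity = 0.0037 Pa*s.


dP = 8*mu*L*Q / (pi*r^4)
Q = 481 mL/min = 8.01667e-06 m^3/s
dP = 166.103 Pa = 166.103 / 133.322 mmHg = 1.246 mmHg


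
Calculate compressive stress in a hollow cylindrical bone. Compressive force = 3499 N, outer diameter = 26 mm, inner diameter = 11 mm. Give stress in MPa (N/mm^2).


A = pi*(r_o^2 - r_i^2)
r_o = 13 mm, r_i = 5.5 mm
A = 435.896 mm^2
sigma = F/A = 3499 / 435.896
sigma = 8.027 MPa


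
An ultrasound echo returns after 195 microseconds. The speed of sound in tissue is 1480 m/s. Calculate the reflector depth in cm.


depth = c * t / 2
t = 195 us = 1.9500e-04 s
depth = 1480 * 1.9500e-04 / 2
depth = 0.1443 m = 14.43 cm


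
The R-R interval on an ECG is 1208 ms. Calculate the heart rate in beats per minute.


HR = 60 / RR_interval(s)
RR = 1208 ms = 1.208 s
HR = 60 / 1.208 = 49.67 bpm


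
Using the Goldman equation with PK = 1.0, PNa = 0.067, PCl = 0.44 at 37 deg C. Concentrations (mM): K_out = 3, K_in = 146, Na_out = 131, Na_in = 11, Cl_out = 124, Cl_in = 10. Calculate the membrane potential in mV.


Vm = (RT/F)*ln((PK*Ko + PNa*Nao + PCl*Cli)/(PK*Ki + PNa*Nai + PCl*Clo))
Numer = 16.177, Denom = 201.297
Vm = -67.38 mV


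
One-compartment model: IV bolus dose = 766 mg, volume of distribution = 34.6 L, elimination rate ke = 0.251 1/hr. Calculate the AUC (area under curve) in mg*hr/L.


C0 = Dose/Vd = 766/34.6 = 22.1387 mg/L
AUC = C0/ke = 22.1387/0.251
AUC = 88.2 mg*hr/L


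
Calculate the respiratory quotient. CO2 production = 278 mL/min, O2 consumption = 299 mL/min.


RQ = VCO2 / VO2
RQ = 278 / 299
RQ = 0.9298


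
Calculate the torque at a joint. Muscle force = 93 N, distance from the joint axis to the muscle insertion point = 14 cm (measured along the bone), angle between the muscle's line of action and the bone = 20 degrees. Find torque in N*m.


Torque = F * d * sin(theta)   (moment arm = d*sin(theta))
d = 14 cm = 0.14 m
Torque = 93 * 0.14 * sin(20)
Torque = 4.453 N*m


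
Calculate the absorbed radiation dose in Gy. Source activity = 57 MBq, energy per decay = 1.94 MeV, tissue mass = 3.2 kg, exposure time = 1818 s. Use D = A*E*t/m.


A = 57 MBq = 5.7000e+07 Bq
E = 1.94 MeV = 3.10788e-13 J
D = A*E*t/m = 5.7000e+07*3.10788e-13*1818/3.2
D = 0.01006 Gy


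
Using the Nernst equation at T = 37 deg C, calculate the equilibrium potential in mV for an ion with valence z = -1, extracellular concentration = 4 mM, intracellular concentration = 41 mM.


E = (RT/(zF)) * ln(C_out/C_in)
T = 37 + 273.15 = 310.15 K
E = (8.314 * 310.15 / (-1 * 96485)) * ln(4/41)
E = 62.2 mV


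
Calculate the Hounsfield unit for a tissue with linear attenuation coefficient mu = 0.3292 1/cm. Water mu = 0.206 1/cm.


HU = ((mu_tissue - mu_water) / mu_water) * 1000
HU = ((0.3292 - 0.206) / 0.206) * 1000
HU = 598.1


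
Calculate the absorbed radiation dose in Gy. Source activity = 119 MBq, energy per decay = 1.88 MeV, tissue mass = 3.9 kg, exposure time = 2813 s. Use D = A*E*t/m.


A = 119 MBq = 1.1900e+08 Bq
E = 1.88 MeV = 3.01176e-13 J
D = A*E*t/m = 1.1900e+08*3.01176e-13*2813/3.9
D = 0.02585 Gy


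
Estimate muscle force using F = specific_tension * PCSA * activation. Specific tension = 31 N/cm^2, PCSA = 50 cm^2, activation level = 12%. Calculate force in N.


F = sigma * PCSA * activation
F = 31 * 50 * 0.12
F = 186 N


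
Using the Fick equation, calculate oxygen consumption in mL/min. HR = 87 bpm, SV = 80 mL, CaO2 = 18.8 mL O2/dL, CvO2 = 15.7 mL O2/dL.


CO = HR*SV = 87*80/1000 = 6.96 L/min
a-v O2 diff = 18.8 - 15.7 = 3.1 mL/dL
VO2 = CO * (CaO2-CvO2) * 10 dL/L
VO2 = 6.96 * 3.1 * 10
VO2 = 215.8 mL/min


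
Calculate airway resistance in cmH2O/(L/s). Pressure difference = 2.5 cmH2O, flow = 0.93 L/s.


R = dP / flow
R = 2.5 / 0.93
R = 2.688 cmH2O/(L/s)


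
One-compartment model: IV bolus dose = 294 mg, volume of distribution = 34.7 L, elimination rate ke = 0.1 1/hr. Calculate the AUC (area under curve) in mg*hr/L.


C0 = Dose/Vd = 294/34.7 = 8.47262 mg/L
AUC = C0/ke = 8.47262/0.1
AUC = 84.73 mg*hr/L


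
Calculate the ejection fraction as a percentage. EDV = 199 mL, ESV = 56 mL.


SV = EDV - ESV = 199 - 56 = 143 mL
EF = SV/EDV * 100 = 143/199 * 100
EF = 71.86%


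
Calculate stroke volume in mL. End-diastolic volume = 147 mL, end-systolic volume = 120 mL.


SV = EDV - ESV
SV = 147 - 120
SV = 27 mL


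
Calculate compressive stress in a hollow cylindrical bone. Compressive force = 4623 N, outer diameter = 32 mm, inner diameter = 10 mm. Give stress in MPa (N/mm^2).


A = pi*(r_o^2 - r_i^2)
r_o = 16 mm, r_i = 5 mm
A = 725.708 mm^2
sigma = F/A = 4623 / 725.708
sigma = 6.37 MPa


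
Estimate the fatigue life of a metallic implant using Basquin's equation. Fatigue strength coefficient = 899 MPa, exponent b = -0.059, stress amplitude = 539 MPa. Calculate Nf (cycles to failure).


sigma_a = sigma_f' * (2Nf)^b
2Nf = (sigma_a/sigma_f')^(1/b)
2Nf = (539/899)^(1/-0.059)
2Nf = 5829.1996
Nf = 2915


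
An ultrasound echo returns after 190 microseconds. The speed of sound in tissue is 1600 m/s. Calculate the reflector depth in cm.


depth = c * t / 2
t = 190 us = 1.9000e-04 s
depth = 1600 * 1.9000e-04 / 2
depth = 0.152 m = 15.2 cm


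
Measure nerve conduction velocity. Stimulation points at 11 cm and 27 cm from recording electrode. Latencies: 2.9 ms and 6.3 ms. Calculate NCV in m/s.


Distance = (27 - 11) / 100 = 0.16 m
dt = (6.3 - 2.9) / 1000 = 0.0034 s
NCV = dist / dt = 47.06 m/s


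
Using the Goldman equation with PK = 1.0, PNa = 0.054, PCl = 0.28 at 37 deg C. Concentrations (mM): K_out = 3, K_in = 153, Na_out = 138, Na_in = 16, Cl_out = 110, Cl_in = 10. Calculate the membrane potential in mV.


Vm = (RT/F)*ln((PK*Ko + PNa*Nao + PCl*Cli)/(PK*Ki + PNa*Nai + PCl*Clo))
Numer = 13.252, Denom = 184.664
Vm = -70.4 mV


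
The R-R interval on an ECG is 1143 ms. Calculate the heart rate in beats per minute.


HR = 60 / RR_interval(s)
RR = 1143 ms = 1.143 s
HR = 60 / 1.143 = 52.49 bpm


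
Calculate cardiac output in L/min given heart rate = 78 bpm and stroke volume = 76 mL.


CO = HR * SV
CO = 78 * 76 / 1000
CO = 5.928 L/min


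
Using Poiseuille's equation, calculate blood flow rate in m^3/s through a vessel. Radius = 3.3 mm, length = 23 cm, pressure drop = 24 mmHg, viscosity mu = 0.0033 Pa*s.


Q = pi*r^4*dP / (8*mu*L)
r = 0.0033 m, L = 0.23 m
dP = 24 mmHg = 3199.728 Pa
Q = 1.9633e-04 m^3/s


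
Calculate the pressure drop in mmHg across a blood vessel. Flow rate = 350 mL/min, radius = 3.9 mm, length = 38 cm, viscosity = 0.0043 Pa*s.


dP = 8*mu*L*Q / (pi*r^4)
Q = 350 mL/min = 5.83333e-06 m^3/s
dP = 104.918 Pa = 104.918 / 133.322 mmHg = 0.787 mmHg


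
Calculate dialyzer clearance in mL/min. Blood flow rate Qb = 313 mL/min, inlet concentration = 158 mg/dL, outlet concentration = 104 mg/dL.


K = Qb * (Cb_in - Cb_out) / Cb_in
K = 313 * (158 - 104) / 158
K = 107 mL/min


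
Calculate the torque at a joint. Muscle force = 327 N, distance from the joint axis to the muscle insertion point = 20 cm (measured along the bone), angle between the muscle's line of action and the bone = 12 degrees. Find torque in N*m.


Torque = F * d * sin(theta)   (moment arm = d*sin(theta))
d = 20 cm = 0.2 m
Torque = 327 * 0.2 * sin(12)
Torque = 13.6 N*m


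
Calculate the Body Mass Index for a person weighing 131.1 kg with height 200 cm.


BMI = weight / height^2
height = 200 cm = 2 m
BMI = 131.1 / 2^2
BMI = 32.77 kg/m^2


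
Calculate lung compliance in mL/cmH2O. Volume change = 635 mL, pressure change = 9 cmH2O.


C = dV / dP
C = 635 / 9
C = 70.56 mL/cmH2O


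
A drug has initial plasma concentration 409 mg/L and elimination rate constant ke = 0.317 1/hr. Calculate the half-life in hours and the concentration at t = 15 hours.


t_half = ln(2) / ke = 0.693147 / 0.317 = 2.187 hr
C(t) = C0 * exp(-ke*t) = 409 * exp(-0.317*15)
C(15) = 3.521 mg/L


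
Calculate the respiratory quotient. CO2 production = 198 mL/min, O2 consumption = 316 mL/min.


RQ = VCO2 / VO2
RQ = 198 / 316
RQ = 0.6266


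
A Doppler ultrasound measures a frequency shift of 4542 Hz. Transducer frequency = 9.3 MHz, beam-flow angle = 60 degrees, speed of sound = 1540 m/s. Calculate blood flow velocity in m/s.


v = fd * c / (2 * f0 * cos(theta))
v = 4542 * 1540 / (2 * 9.3000e+06 * cos(60))
v = 0.7521 m/s


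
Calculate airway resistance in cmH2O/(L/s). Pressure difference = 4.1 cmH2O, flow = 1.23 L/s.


R = dP / flow
R = 4.1 / 1.23
R = 3.333 cmH2O/(L/s)


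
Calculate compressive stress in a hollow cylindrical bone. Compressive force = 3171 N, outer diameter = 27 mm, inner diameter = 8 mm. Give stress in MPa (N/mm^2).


A = pi*(r_o^2 - r_i^2)
r_o = 13.5 mm, r_i = 4 mm
A = 522.29 mm^2
sigma = F/A = 3171 / 522.29
sigma = 6.071 MPa


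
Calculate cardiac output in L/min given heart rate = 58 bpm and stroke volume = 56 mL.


CO = HR * SV
CO = 58 * 56 / 1000
CO = 3.248 L/min


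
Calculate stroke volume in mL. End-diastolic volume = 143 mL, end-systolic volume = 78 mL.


SV = EDV - ESV
SV = 143 - 78
SV = 65 mL


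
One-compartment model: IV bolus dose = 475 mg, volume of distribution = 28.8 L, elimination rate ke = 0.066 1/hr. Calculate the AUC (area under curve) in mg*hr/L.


C0 = Dose/Vd = 475/28.8 = 16.4931 mg/L
AUC = C0/ke = 16.4931/0.066
AUC = 249.9 mg*hr/L


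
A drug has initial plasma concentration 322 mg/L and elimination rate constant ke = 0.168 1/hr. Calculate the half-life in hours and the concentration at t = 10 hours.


t_half = ln(2) / ke = 0.693147 / 0.168 = 4.126 hr
C(t) = C0 * exp(-ke*t) = 322 * exp(-0.168*10)
C(10) = 60.01 mg/L


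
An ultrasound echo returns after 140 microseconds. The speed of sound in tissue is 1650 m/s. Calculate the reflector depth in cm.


depth = c * t / 2
t = 140 us = 1.4000e-04 s
depth = 1650 * 1.4000e-04 / 2
depth = 0.1155 m = 11.55 cm


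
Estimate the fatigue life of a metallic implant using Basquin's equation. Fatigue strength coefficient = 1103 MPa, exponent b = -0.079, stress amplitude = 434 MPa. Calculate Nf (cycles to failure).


sigma_a = sigma_f' * (2Nf)^b
2Nf = (sigma_a/sigma_f')^(1/b)
2Nf = (434/1103)^(1/-0.079)
2Nf = 134173.93
Nf = 6.709e+04


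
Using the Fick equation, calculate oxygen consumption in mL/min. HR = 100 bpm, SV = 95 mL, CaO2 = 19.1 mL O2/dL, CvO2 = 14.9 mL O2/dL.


CO = HR*SV = 100*95/1000 = 9.5 L/min
a-v O2 diff = 19.1 - 14.9 = 4.2 mL/dL
VO2 = CO * (CaO2-CvO2) * 10 dL/L
VO2 = 9.5 * 4.2 * 10
VO2 = 399 mL/min


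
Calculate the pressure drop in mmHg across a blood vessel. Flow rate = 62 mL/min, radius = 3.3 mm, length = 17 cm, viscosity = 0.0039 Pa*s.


dP = 8*mu*L*Q / (pi*r^4)
Q = 62 mL/min = 1.03333e-06 m^3/s
dP = 14.7108 Pa = 14.7108 / 133.322 mmHg = 0.1103 mmHg


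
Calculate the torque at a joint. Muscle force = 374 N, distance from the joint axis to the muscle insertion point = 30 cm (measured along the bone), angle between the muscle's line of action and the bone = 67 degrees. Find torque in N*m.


Torque = F * d * sin(theta)   (moment arm = d*sin(theta))
d = 30 cm = 0.3 m
Torque = 374 * 0.3 * sin(67)
Torque = 103.3 N*m


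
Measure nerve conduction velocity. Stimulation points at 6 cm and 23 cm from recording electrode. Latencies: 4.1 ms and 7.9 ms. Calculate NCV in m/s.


Distance = (23 - 6) / 100 = 0.17 m
dt = (7.9 - 4.1) / 1000 = 0.0038 s
NCV = dist / dt = 44.74 m/s


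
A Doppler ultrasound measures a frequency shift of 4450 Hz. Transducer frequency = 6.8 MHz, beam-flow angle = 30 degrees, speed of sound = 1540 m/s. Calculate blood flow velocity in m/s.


v = fd * c / (2 * f0 * cos(theta))
v = 4450 * 1540 / (2 * 6.8000e+06 * cos(30))
v = 0.5819 m/s


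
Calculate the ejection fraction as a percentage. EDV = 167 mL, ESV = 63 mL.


SV = EDV - ESV = 167 - 63 = 104 mL
EF = SV/EDV * 100 = 104/167 * 100
EF = 62.28%


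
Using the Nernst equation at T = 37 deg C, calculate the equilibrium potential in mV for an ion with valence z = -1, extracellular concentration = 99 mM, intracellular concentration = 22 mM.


E = (RT/(zF)) * ln(C_out/C_in)
T = 37 + 273.15 = 310.15 K
E = (8.314 * 310.15 / (-1 * 96485)) * ln(99/22)
E = -40.2 mV


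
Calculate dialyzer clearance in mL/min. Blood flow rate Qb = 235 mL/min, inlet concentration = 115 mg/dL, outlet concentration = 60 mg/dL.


K = Qb * (Cb_in - Cb_out) / Cb_in
K = 235 * (115 - 60) / 115
K = 112.4 mL/min


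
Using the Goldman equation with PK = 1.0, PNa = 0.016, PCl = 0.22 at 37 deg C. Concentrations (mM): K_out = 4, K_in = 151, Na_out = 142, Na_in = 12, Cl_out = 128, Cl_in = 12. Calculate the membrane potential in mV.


Vm = (RT/F)*ln((PK*Ko + PNa*Nao + PCl*Cli)/(PK*Ki + PNa*Nai + PCl*Clo))
Numer = 8.912, Denom = 179.352
Vm = -80.23 mV


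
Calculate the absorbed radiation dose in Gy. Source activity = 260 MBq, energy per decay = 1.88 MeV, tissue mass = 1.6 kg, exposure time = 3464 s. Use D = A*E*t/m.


A = 260 MBq = 2.6000e+08 Bq
E = 1.88 MeV = 3.01176e-13 J
D = A*E*t/m = 2.6000e+08*3.01176e-13*3464/1.6
D = 0.1695 Gy


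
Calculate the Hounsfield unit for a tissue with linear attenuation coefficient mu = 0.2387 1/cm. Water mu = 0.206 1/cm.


HU = ((mu_tissue - mu_water) / mu_water) * 1000
HU = ((0.2387 - 0.206) / 0.206) * 1000
HU = 158.7


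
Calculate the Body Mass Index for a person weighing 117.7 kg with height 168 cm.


BMI = weight / height^2
height = 168 cm = 1.68 m
BMI = 117.7 / 1.68^2
BMI = 41.7 kg/m^2


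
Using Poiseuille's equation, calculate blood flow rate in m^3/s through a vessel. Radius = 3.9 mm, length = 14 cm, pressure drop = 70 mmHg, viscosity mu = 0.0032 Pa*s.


Q = pi*r^4*dP / (8*mu*L)
r = 0.0039 m, L = 0.14 m
dP = 70 mmHg = 9332.54 Pa
Q = 0.001893 m^3/s


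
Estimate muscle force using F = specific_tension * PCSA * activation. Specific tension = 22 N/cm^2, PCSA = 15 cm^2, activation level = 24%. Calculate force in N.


F = sigma * PCSA * activation
F = 22 * 15 * 0.24
F = 79.2 N


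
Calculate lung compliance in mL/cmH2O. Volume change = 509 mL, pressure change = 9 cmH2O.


C = dV / dP
C = 509 / 9
C = 56.56 mL/cmH2O


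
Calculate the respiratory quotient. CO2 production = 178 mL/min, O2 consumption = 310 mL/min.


RQ = VCO2 / VO2
RQ = 178 / 310
RQ = 0.5742


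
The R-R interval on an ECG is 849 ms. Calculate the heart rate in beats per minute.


HR = 60 / RR_interval(s)
RR = 849 ms = 0.849 s
HR = 60 / 0.849 = 70.67 bpm


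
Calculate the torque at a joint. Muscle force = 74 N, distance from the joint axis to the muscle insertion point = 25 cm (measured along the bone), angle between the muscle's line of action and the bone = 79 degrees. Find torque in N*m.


Torque = F * d * sin(theta)   (moment arm = d*sin(theta))
d = 25 cm = 0.25 m
Torque = 74 * 0.25 * sin(79)
Torque = 18.16 N*m


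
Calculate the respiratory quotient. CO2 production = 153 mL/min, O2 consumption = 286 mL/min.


RQ = VCO2 / VO2
RQ = 153 / 286
RQ = 0.535


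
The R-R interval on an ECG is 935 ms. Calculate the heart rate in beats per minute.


HR = 60 / RR_interval(s)
RR = 935 ms = 0.935 s
HR = 60 / 0.935 = 64.17 bpm


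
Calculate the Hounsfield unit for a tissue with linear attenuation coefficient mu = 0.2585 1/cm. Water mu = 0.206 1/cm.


HU = ((mu_tissue - mu_water) / mu_water) * 1000
HU = ((0.2585 - 0.206) / 0.206) * 1000
HU = 254.9


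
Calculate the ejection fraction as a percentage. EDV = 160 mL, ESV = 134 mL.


SV = EDV - ESV = 160 - 134 = 26 mL
EF = SV/EDV * 100 = 26/160 * 100
EF = 16.25%


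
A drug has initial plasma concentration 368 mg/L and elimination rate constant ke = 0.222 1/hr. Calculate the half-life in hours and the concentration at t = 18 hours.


t_half = ln(2) / ke = 0.693147 / 0.222 = 3.122 hr
C(t) = C0 * exp(-ke*t) = 368 * exp(-0.222*18)
C(18) = 6.767 mg/L


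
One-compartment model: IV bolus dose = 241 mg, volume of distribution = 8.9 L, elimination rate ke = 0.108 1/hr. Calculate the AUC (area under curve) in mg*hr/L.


C0 = Dose/Vd = 241/8.9 = 27.0787 mg/L
AUC = C0/ke = 27.0787/0.108
AUC = 250.7 mg*hr/L


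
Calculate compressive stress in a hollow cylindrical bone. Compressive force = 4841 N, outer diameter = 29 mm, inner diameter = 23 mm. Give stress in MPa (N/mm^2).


A = pi*(r_o^2 - r_i^2)
r_o = 14.5 mm, r_i = 11.5 mm
A = 245.044 mm^2
sigma = F/A = 4841 / 245.044
sigma = 19.76 MPa
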